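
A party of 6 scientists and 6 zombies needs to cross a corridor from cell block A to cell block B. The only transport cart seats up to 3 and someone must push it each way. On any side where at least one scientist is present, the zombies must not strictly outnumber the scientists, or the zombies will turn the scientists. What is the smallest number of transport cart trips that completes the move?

Following every safe sequence of crossings from the start, the most of the 12 that can be at cell block B as the transport cart arrives there on crossings 1, 3, 5 is 3, 5, 6 respectively; the best ever achieved is 6 of 12.
From crossing 7 on, no configuration arises that was not already reachable earlier: only 17 distinct safe configurations (who is on which side, and where the transport cart is) can ever be reached, none of them has everyone across, and every continuation just revisits them. They are: 0 scientists + 0 zombies across (transport cart back at the start); 0 scientists + 1 zombie across (transport cart there); 0 scientists + 1 zombie across (transport cart back at the start); 0 scientists + 2 zombies across (transport cart there); 0 scientists + 2 zombies across (transport cart back at the start); 0 scientists + 3 zombies across (transport cart there); 0 scientists + 3 zombies across (transport cart back at the start); 0 scientists + 4 zombies across (transport cart there); 0 scientists + 4 zombies across (transport cart back at the start); 0 scientists + 5 zombies across (transport cart there); 0 scientists + 5 zombies across (transport cart back at the start); 0 scientists + 6 zombies across (transport cart there); 1 scientist + 1 zombie across (transport cart there); 1 scientist + 1 zombie across (transport cart back at the start); 2 scientists + 2 zombies across (transport cart there); 2 scientists + 2 zombies across (transport cart back at the start); 3 scientists + 3 zombies across (transport cart there). So no valid plan exists.

impossible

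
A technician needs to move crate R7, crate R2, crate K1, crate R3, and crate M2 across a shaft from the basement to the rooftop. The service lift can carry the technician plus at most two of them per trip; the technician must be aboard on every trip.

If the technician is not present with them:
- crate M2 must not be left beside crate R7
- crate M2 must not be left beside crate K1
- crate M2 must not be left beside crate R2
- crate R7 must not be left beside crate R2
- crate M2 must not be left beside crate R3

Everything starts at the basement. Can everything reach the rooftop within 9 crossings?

Yes

Yes — this plan uses 7 crossings (≤ 9):
1. Technician goes to the rooftop with crate M2 and crate R7.  [the basement: crate K1, crate R2, crate R3 | the rooftop: crate M2, crate R7]
2. Technician goes back to the basement with crate R7.  [the basement: crate K1, crate R2, crate R3, crate R7 | the rooftop: crate M2]
3. Technician goes to the rooftop with crate K1 and crate R7.  [the basement: crate R2, crate R3 | the rooftop: crate K1, crate M2, crate R7]
4. Technician goes back to the basement with crate M2.  [the basement: crate M2, crate R2, crate R3 | the rooftop: crate K1, crate R7]
5. Technician goes to the rooftop with crate R2 and crate R3.  [the basement: crate M2 | the rooftop: crate K1, crate R2, crate R3, crate R7]
6. Technician goes back to the basement with crate R7.  [the basement: crate M2, crate R7 | the rooftop: crate K1, crate R2, crate R3]
7. Technician goes to the rooftop with crate M2 and crate R7.  [the basement: — | the rooftop: crate K1, crate M2, crate R2, crate R3, crate R7]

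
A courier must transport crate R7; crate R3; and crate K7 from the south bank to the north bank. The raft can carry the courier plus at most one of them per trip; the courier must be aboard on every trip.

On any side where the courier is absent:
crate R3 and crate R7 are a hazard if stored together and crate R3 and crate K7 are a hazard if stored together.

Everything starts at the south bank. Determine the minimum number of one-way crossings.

7

Counting alone: the courier can take at most 1 across per trip to the north bank, so moving all 3 needs at least 3 loaded trips out, with a return between consecutive ones — at least 5 crossings.
The safety rule pushes this higher. Following every safe sequence of crossings, the most of the 3 that can be at the north bank as the raft arrives there on crossing 5 is 2 — never all 3.
So no plan with fewer than 7 crossings exists, and this one achieves 7:
1. Courier goes to the north bank with crate R3.
2. Courier goes back to the south bank alone.
3. Courier goes to the north bank with crate R7.
4. Courier goes back to the south bank with crate R3.
5. Courier goes to the north bank with crate K7.
6. Courier goes back to the south bank alone.
7. Courier goes to the north bank with crate R3.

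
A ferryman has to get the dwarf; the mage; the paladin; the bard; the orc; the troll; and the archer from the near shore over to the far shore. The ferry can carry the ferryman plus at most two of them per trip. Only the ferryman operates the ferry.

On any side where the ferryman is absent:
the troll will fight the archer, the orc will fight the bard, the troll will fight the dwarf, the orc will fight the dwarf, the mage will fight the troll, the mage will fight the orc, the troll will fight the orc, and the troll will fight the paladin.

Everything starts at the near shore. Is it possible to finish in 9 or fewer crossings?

Counting alone: the ferryman can take at most 2 across per trip to the far shore, so moving all 7 needs at least 4 loaded trips out, with a return between consecutive ones — at least 7 crossings.
The safety rule pushes this higher. Following every safe sequence of crossings, the most of the 7 that can be at the far shore as the ferry arrives there on crossings 7, 9 is 5, 6 respectively — never all 7.
So the move cannot be finished within 9 crossings. (The shortest complete plan takes 11:)
1. Ferryman goes to the far shore with the orc and the troll.  [the near shore: the archer, the bard, the dwarf, the mage, the paladin | the far shore: the orc, the troll]
2. Ferryman goes back to the near shore with the orc.  [the near shore: the archer, the bard, the dwarf, the mage, the orc, the paladin | the far shore: the troll]
3. Ferryman goes to the far shore with the orc and the paladin.  [the near shore: the archer, the bard, the dwarf, the mage | the far shore: the orc, the paladin, the troll]
4. Ferryman goes back to the near shore with the troll.  [the near shore: the archer, the bard, the dwarf, the mage, the troll | the far shore: the orc, the paladin]
5. Ferryman goes to the far shore with the archer and the troll.  [the near shore: the bard, the dwarf, the mage | the far shore: the archer, the orc, the paladin, the troll]
6. Ferryman goes back to the near shore with the troll.  [the near shore: the bard, the dwarf, the mage, the troll | the far shore: the archer, the orc, the paladin]
7. Ferryman goes to the far shore with the dwarf and the mage.  [the near shore: the bard, the troll | the far shore: the archer, the dwarf, the mage, the orc, the paladin]
8. Ferryman goes back to the near shore with the orc.  [the near shore: the bard, the orc, the troll | the far shore: the archer, the dwarf, the mage, the paladin]
9. Ferryman goes to the far shore with the bard and the orc.  [the near shore: the troll | the far shore: the archer, the bard, the dwarf, the mage, the orc, the paladin]
10. Ferryman goes back to the near shore with the orc.  [the near shore: the orc, the troll | the far shore: the archer, the bard, the dwarf, the mage, the paladin]
11. Ferryman goes to the far shore with the orc and the troll.  [the near shore: — | the far shore: the archer, the bard, the dwarf, the mage, the orc, the paladin, the troll]

No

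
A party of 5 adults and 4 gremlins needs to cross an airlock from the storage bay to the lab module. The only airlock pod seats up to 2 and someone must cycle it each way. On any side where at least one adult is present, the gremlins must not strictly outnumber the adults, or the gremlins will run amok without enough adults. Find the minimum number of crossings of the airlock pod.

Counting alone: each trip to the lab module takes at most 2 across and each return brings at least 1 back, so after t trips out (and t−1 returns) at most 2t − (t−1) of the 9 are across; that first reaches 9 at t = 8, so at least 15 crossings are needed.
The plan below uses exactly 15 crossings, so it is optimal:
1. 2 gremlins → the lab module.  (the storage bay: 5A 2G; the lab module: 0A 2G)
2. 1 gremlin ← the storage bay.  (the storage bay: 5A 3G; the lab module: 0A 1G)
3. 2 gremlins → the lab module.  (the storage bay: 5A 1G; the lab module: 0A 3G)
4. 1 gremlin ← the storage bay.  (the storage bay: 5A 2G; the lab module: 0A 2G)
5. 2 adults → the lab module.  (the storage bay: 3A 2G; the lab module: 2A 2G)
6. 1 gremlin ← the storage bay.  (the storage bay: 3A 3G; the lab module: 2A 1G)
7. 1 adult and 1 gremlin → the lab module.  (the storage bay: 2A 2G; the lab module: 3A 2G)
8. 1 adult ← the storage bay.  (the storage bay: 3A 2G; the lab module: 2A 2G)
9. 1 adult and 1 gremlin → the lab module.  (the storage bay: 2A 1G; the lab module: 3A 3G)
10. 1 gremlin ← the storage bay.  (the storage bay: 2A 2G; the lab module: 3A 2G)
11. 1 adult and 1 gremlin → the lab module.  (the storage bay: 1A 1G; the lab module: 4A 3G)
12. 1 adult ← the storage bay.  (the storage bay: 2A 1G; the lab module: 3A 3G)
13. 1 adult and 1 gremlin → the lab module.  (the storage bay: 1A 0G; the lab module: 4A 4G)
14. 1 gremlin ← the storage bay.  (the storage bay: 1A 1G; the lab module: 4A 3G)
15. 1 adult and 1 gremlin → the lab module.  (the storage bay: 0A 0G; the lab module: 5A 4G)

15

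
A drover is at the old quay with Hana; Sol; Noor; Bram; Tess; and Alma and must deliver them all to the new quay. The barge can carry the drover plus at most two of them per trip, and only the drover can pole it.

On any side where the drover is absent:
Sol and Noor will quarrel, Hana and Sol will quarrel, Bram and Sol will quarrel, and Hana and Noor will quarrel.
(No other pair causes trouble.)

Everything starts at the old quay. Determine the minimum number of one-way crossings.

Counting alone: the drover can take at most 2 across per trip to the new quay, so moving all 6 needs at least 3 loaded trips out, with a return between consecutive ones — at least 5 crossings.
The safety rule pushes this higher. Following every safe sequence of crossings, the most of the 6 that can be at the new quay as the barge arrives there on crossings 5, 7 is 4, 5 respectively — never all 6.
So no plan with fewer than 9 crossings exists, and this one achieves 9:
1. Drover goes to the new quay with Hana and Sol.  [the old quay: Alma, Bram, Noor, Tess | the new quay: Hana, Sol]
2. Drover goes back to the old quay with Hana.  [the old quay: Alma, Bram, Hana, Noor, Tess | the new quay: Sol]
3. Drover goes to the new quay with Bram and Hana.  [the old quay: Alma, Noor, Tess | the new quay: Bram, Hana, Sol]
4. Drover goes back to the old quay with Sol.  [the old quay: Alma, Noor, Sol, Tess | the new quay: Bram, Hana]
5. Drover goes to the new quay with Sol and Tess.  [the old quay: Alma, Noor | the new quay: Bram, Hana, Sol, Tess]
6. Drover goes back to the old quay with Sol.  [the old quay: Alma, Noor, Sol | the new quay: Bram, Hana, Tess]
7. Drover goes to the new quay with Alma and Sol.  [the old quay: Noor | the new quay: Alma, Bram, Hana, Sol, Tess]
8. Drover goes back to the old quay with Sol.  [the old quay: Noor, Sol | the new quay: Alma, Bram, Hana, Tess]
9. Drover goes to the new quay with Noor and Sol.  [the old quay: — | the new quay: Alma, Bram, Hana, Noor, Sol, Tess]

9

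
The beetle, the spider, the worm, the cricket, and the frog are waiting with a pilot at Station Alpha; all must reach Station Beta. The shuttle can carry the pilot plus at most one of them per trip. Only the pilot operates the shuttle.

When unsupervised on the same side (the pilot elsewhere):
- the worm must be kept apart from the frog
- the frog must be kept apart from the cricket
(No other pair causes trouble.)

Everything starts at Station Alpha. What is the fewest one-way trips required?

Counting alone: the pilot can take at most 1 across per trip to Station Beta, so moving all 5 needs at least 5 loaded trips out, with a return between consecutive ones — at least 9 crossings.
The safety rule pushes this higher. Following every safe sequence of crossings, the most of the 5 that can be at Station Beta as the shuttle arrives there on crossing 9 is 4 — never all 5.
So no plan with fewer than 11 crossings exists, and this one achieves 11:
1. Pilot goes to Station Beta with the frog.
2. Pilot goes back to Station Alpha alone.
3. Pilot goes to Station Beta with the beetle.
4. Pilot goes back to Station Alpha alone.
5. Pilot goes to Station Beta with the spider.
6. Pilot goes back to Station Alpha alone.
7. Pilot goes to Station Beta with the worm.
8. Pilot goes back to Station Alpha with the frog.
9. Pilot goes to Station Beta with the cricket.
10. Pilot goes back to Station Alpha alone.
11. Pilot goes to Station Beta with the frog.

11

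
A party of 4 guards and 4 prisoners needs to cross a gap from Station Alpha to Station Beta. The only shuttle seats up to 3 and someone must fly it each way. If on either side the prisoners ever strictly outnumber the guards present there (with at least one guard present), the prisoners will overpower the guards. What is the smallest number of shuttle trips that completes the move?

9

Counting alone: each trip to Station Beta takes at most 3 across and each return brings at least 1 back, so after t trips out (and t−1 returns) at most 3t − (t−1) of the 8 are across; that first reaches 8 at t = 4, so at least 7 crossings are needed.
The safety rule pushes this higher. Following every safe sequence of crossings, the most of the 8 that can be at Station Beta as the shuttle arrives there on crossing 7 is 7 — never all 8.
So no plan with fewer than 9 crossings exists, and this one achieves 9:
1. 2 prisoners → Station Beta.  (Station Alpha: 4G 2P; Station Beta: 0G 2P)
2. 1 prisoner ← Station Alpha.  (Station Alpha: 4G 3P; Station Beta: 0G 1P)
3. 3 prisoners → Station Beta.  (Station Alpha: 4G 0P; Station Beta: 0G 4P)
4. 1 prisoner ← Station Alpha.  (Station Alpha: 4G 1P; Station Beta: 0G 3P)
5. 3 guards → Station Beta.  (Station Alpha: 1G 1P; Station Beta: 3G 3P)
6. 1 guard and 1 prisoner ← Station Alpha.  (Station Alpha: 2G 2P; Station Beta: 2G 2P)
7. 2 guards → Station Beta.  (Station Alpha: 0G 2P; Station Beta: 4G 2P)
8. 1 prisoner ← Station Alpha.  (Station Alpha: 0G 3P; Station Beta: 4G 1P)
9. 3 prisoners → Station Beta.  (Station Alpha: 0G 0P; Station Beta: 4G 4P)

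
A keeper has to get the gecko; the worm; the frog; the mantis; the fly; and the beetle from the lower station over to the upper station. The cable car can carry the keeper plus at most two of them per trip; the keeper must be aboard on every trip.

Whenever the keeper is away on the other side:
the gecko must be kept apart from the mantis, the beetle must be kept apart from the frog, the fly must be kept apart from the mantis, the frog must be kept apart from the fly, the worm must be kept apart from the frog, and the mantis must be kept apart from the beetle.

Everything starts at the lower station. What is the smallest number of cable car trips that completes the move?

Counting alone: the keeper can take at most 2 across per trip to the upper station, so moving all 6 needs at least 3 loaded trips out, with a return between consecutive ones — at least 5 crossings.
The safety rule pushes this higher. Following every safe sequence of crossings, the most of the 6 that can be at the upper station as the cable car arrives there on crossing 5 is 4 — never all 6.
So no plan with fewer than 7 crossings exists, and this one achieves 7:
1. Keeper goes to the upper station with the frog and the mantis.  [the lower station: the beetle, the fly, the gecko, the worm | the upper station: the frog, the mantis]
2. Keeper goes back to the lower station alone.  [the lower station: the beetle, the fly, the gecko, the worm | the upper station: the frog, the mantis]
3. Keeper goes to the upper station with the gecko and the worm.  [the lower station: the beetle, the fly | the upper station: the frog, the gecko, the mantis, the worm]
4. Keeper goes back to the lower station with the frog and the mantis.  [the lower station: the beetle, the fly, the frog, the mantis | the upper station: the gecko, the worm]
5. Keeper goes to the upper station with the beetle and the fly.  [the lower station: the frog, the mantis | the upper station: the beetle, the fly, the gecko, the worm]
6. Keeper goes back to the lower station alone.  [the lower station: the frog, the mantis | the upper station: the beetle, the fly, the gecko, the worm]
7. Keeper goes to the upper station with the frog and the mantis.  [the lower station: — | the upper station: the beetle, the fly, the frog, the gecko, the mantis, the worm]

7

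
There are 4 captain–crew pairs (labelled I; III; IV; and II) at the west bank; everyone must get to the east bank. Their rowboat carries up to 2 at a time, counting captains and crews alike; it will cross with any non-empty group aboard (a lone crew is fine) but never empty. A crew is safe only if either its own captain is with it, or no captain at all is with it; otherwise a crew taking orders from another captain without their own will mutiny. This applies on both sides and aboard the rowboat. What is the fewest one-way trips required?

Following every safe sequence of crossings from the start, the most of the 8 that can be at the east bank as the rowboat arrives there on crossings 1, 3, 5 is 2, 3, 4 respectively; the best ever achieved is 4 of 8.
From crossing 7 on, no configuration arises that was not already reachable earlier: only 44 distinct safe configurations (who is on which side, and where the rowboat is) can ever be reached, none of them has everyone across, and every continuation just revisits them. So no valid plan exists.

impossible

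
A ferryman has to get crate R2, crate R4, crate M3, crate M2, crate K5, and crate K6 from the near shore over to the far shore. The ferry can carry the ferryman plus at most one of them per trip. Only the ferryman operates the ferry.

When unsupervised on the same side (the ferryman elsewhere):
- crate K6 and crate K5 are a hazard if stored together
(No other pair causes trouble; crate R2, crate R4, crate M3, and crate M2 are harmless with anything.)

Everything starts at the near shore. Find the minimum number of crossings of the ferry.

Counting alone: the ferryman can take at most 1 across per trip to the far shore, so moving all 6 needs at least 6 loaded trips out, with a return between consecutive ones — at least 11 crossings.
The plan below uses exactly 11 crossings, so it is optimal:
1. Ferryman goes to the far shore with crate K5.  [the near shore: crate K6, crate M2, crate M3, crate R2, crate R4 | the far shore: crate K5]
2. Ferryman goes back to the near shore alone.  [the near shore: crate K6, crate M2, crate M3, crate R2, crate R4 | the far shore: crate K5]
3. Ferryman goes to the far shore with crate R2.  [the near shore: crate K6, crate M2, crate M3, crate R4 | the far shore: crate K5, crate R2]
4. Ferryman goes back to the near shore alone.  [the near shore: crate K6, crate M2, crate M3, crate R4 | the far shore: crate K5, crate R2]
5. Ferryman goes to the far shore with crate R4.  [the near shore: crate K6, crate M2, crate M3 | the far shore: crate K5, crate R2, crate R4]
6. Ferryman goes back to the near shore alone.  [the near shore: crate K6, crate M2, crate M3 | the far shore: crate K5, crate R2, crate R4]
7. Ferryman goes to the far shore with crate M3.  [the near shore: crate K6, crate M2 | the far shore: crate K5, crate M3, crate R2, crate R4]
8. Ferryman goes back to the near shore alone.  [the near shore: crate K6, crate M2 | the far shore: crate K5, crate M3, crate R2, crate R4]
9. Ferryman goes to the far shore with crate M2.  [the near shore: crate K6 | the far shore: crate K5, crate M2, crate M3, crate R2, crate R4]
10. Ferryman goes back to the near shore alone.  [the near shore: crate K6 | the far shore: crate K5, crate M2, crate M3, crate R2, crate R4]
11. Ferryman goes to the far shore with crate K6.  [the near shore: — | the far shore: crate K5, crate K6, crate M2, crate M3, crate R2, crate R4]

11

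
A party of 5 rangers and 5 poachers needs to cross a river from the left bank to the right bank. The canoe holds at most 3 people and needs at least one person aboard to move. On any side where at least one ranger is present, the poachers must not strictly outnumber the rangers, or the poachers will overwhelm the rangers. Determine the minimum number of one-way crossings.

Counting alone: each trip to the right bank takes at most 3 across and each return brings at least 1 back, so after t trips out (and t−1 returns) at most 3t − (t−1) of the 10 are across; that first reaches 10 at t = 5, so at least 9 crossings are needed.
The safety rule pushes this higher. Following every safe sequence of crossings, the most of the 10 that can be at the right bank as the canoe arrives there on crossing 9 is 9 — never all 10.
So no plan with fewer than 11 crossings exists, and this one achieves 11:
1. 2 poachers → the right bank.  (the left bank: 5R 3P; the right bank: 0R 2P)
2. 1 poacher ← the left bank.  (the left bank: 5R 4P; the right bank: 0R 1P)
3. 3 poachers → the right bank.  (the left bank: 5R 1P; the right bank: 0R 4P)
4. 1 poacher ← the left bank.  (the left bank: 5R 2P; the right bank: 0R 3P)
5. 3 rangers → the right bank.  (the left bank: 2R 2P; the right bank: 3R 3P)
6. 1 ranger and 1 poacher ← the left bank.  (the left bank: 3R 3P; the right bank: 2R 2P)
7. 3 rangers → the right bank.  (the left bank: 0R 3P; the right bank: 5R 2P)
8. 1 poacher ← the left bank.  (the left bank: 0R 4P; the right bank: 5R 1P)
9. 2 poachers → the right bank.  (the left bank: 0R 2P; the right bank: 5R 3P)
10. 1 poacher ← the left bank.  (the left bank: 0R 3P; the right bank: 5R 2P)
11. 3 poachers → the right bank.  (the left bank: 0R 0P; the right bank: 5R 5P)

11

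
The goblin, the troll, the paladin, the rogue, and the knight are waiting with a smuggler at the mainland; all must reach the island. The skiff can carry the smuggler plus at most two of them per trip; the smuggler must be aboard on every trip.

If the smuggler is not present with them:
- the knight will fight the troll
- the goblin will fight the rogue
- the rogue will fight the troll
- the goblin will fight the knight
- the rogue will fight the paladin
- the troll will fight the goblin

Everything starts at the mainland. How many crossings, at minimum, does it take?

impossible

Whatever the first load, the items left behind include a forbidden pair without the smuggler. No opening move is safe, so no plan exists.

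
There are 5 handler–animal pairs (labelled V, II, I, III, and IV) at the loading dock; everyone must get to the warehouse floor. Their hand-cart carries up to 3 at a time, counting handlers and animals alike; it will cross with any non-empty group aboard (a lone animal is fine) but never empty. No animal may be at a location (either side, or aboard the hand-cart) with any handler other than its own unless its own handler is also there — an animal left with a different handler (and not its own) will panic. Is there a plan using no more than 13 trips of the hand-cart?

Yes — this plan uses 11 crossings (≤ 13):
1. animal V and handler V cross → the warehouse floor.
2. handler V crosses ← the loading dock.
3. animal I, animal II, and animal III cross → the warehouse floor.
4. animal V crosses ← the loading dock.
5. handler I, handler II, and handler III cross → the warehouse floor.
6. animal II and handler II cross ← the loading dock.
7. handler II, handler IV, and handler V cross → the warehouse floor.
8. animal I crosses ← the loading dock.
9. animal II and animal V cross → the warehouse floor.
10. animal V crosses ← the loading dock.
11. animal I, animal IV, and animal V cross → the warehouse floor.

Yes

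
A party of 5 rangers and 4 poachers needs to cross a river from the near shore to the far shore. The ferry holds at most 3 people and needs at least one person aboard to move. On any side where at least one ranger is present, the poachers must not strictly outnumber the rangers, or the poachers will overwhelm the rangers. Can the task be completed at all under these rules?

1. 3 poachers → the far shore.  (the near shore: 5R 1P; the far shore: 0R 3P)
2. 1 poacher ← the near shore.  (the near shore: 5R 2P; the far shore: 0R 2P)
3. 3 rangers → the far shore.  (the near shore: 2R 2P; the far shore: 3R 2P)
4. 1 ranger ← the near shore.  (the near shore: 3R 2P; the far shore: 2R 2P)
5. 2 rangers and 1 poacher → the far shore.  (the near shore: 1R 1P; the far shore: 4R 3P)
6. 1 ranger ← the near shore.  (the near shore: 2R 1P; the far shore: 3R 3P)
7. 2 rangers and 1 poacher → the far shore.  (the near shore: 0R 0P; the far shore: 5R 4P)

Yes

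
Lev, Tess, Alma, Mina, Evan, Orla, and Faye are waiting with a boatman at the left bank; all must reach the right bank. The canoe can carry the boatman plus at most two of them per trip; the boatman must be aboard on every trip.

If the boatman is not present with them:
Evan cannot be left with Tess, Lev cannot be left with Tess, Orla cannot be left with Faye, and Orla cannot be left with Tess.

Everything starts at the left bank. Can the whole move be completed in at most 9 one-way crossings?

Yes — this plan uses 7 crossings (≤ 9):
1. Boatman goes to the right bank with Orla and Tess.  [the left bank: Alma, Evan, Faye, Lev, Mina | the right bank: Orla, Tess]
2. Boatman goes back to the left bank with Tess.  [the left bank: Alma, Evan, Faye, Lev, Mina, Tess | the right bank: Orla]
3. Boatman goes to the right bank with Evan and Lev.  [the left bank: Alma, Faye, Mina, Tess | the right bank: Evan, Lev, Orla]
4. Boatman goes back to the left bank alone.  [the left bank: Alma, Faye, Mina, Tess | the right bank: Evan, Lev, Orla]
5. Boatman goes to the right bank with Alma and Mina.  [the left bank: Faye, Tess | the right bank: Alma, Evan, Lev, Mina, Orla]
6. Boatman goes back to the left bank alone.  [the left bank: Faye, Tess | the right bank: Alma, Evan, Lev, Mina, Orla]
7. Boatman goes to the right bank with Faye and Tess.  [the left bank: — | the right bank: Alma, Evan, Faye, Lev, Mina, Orla, Tess]

Yes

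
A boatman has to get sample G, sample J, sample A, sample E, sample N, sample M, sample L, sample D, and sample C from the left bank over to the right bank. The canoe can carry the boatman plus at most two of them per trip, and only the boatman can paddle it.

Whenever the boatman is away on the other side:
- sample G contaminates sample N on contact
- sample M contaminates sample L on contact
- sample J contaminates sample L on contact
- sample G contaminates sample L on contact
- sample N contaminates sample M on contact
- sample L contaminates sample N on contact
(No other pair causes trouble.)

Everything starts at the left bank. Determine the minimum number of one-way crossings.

15

Counting alone: the boatman can take at most 2 across per trip to the right bank, so moving all 9 needs at least 5 loaded trips out, with a return between consecutive ones — at least 9 crossings.
The safety rule pushes this higher. Following every safe sequence of crossings, the most of the 9 that can be at the right bank as the canoe arrives there on crossings 9, 11, 13 is 6, 7, 8 respectively — never all 9.
So no plan with fewer than 15 crossings exists, and this one achieves 15:
1. Boatman goes to the right bank with sample L and sample N.
2. Boatman goes back to the left bank with sample N.
3. Boatman goes to the right bank with sample G and sample M.
4. Boatman goes back to the left bank with sample L.
5. Boatman goes to the right bank with sample J and sample N.
6. Boatman goes back to the left bank with sample N.
7. Boatman goes to the right bank with sample A and sample N.
8. Boatman goes back to the left bank with sample N.
9. Boatman goes to the right bank with sample E and sample N.
10. Boatman goes back to the left bank with sample N.
11. Boatman goes to the right bank with sample D and sample N.
12. Boatman goes back to the left bank with sample N.
13. Boatman goes to the right bank with sample C and sample N.
14. Boatman goes back to the left bank with sample N.
15. Boatman goes to the right bank with sample L and sample N.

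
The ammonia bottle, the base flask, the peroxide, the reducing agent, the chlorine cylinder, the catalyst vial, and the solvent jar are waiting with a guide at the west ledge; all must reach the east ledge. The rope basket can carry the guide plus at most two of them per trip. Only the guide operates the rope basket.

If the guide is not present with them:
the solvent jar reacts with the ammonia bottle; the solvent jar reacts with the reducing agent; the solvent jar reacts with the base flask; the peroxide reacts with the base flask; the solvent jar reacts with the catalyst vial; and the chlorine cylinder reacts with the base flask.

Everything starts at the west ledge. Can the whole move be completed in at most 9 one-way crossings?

Yes — this plan uses 9 crossings (≤ 9):
1. Guide goes to the east ledge with the base flask and the solvent jar.
2. Guide goes back to the west ledge with the base flask.
3. Guide goes to the east ledge with the ammonia bottle and the base flask.
4. Guide goes back to the west ledge with the solvent jar.
5. Guide goes to the east ledge with the catalyst vial and the reducing agent.
6. Guide goes back to the west ledge alone.
7. Guide goes to the east ledge with the chlorine cylinder and the peroxide.
8. Guide goes back to the west ledge with the base flask.
9. Guide goes to the east ledge with the base flask and the solvent jar.

Yes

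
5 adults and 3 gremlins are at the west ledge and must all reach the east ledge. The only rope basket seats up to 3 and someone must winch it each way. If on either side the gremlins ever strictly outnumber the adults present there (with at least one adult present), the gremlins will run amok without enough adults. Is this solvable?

Yes

1. 2 gremlins → the east ledge.  (the west ledge: 5A 1G; the east ledge: 0A 2G)
2. 1 gremlin ← the west ledge.  (the west ledge: 5A 2G; the east ledge: 0A 1G)
3. 2 adults and 1 gremlin → the east ledge.  (the west ledge: 3A 1G; the east ledge: 2A 2G)
4. 1 gremlin ← the west ledge.  (the west ledge: 3A 2G; the east ledge: 2A 1G)
5. 1 adult and 2 gremlins → the east ledge.  (the west ledge: 2A 0G; the east ledge: 3A 3G)
6. 1 gremlin ← the west ledge.  (the west ledge: 2A 1G; the east ledge: 3A 2G)
7. 2 adults and 1 gremlin → the east ledge.  (the west ledge: 0A 0G; the east ledge: 5A 3G)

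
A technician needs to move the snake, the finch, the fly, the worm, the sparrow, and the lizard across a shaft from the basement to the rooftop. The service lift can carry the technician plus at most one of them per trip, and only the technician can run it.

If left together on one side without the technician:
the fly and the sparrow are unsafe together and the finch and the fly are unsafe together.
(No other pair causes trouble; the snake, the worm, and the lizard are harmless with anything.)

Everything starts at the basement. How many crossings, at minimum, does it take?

Counting alone: the technician can take at most 1 across per trip to the rooftop, so moving all 6 needs at least 6 loaded trips out, with a return between consecutive ones — at least 11 crossings.
The safety rule pushes this higher. Following every safe sequence of crossings, the most of the 6 that can be at the rooftop as the service lift arrives there on crossing 11 is 5 — never all 6.
So no plan with fewer than 13 crossings exists, and this one achieves 13:
1. Technician goes to the rooftop with the fly.
2. Technician goes back to the basement alone.
3. Technician goes to the rooftop with the snake.
4. Technician goes back to the basement alone.
5. Technician goes to the rooftop with the finch.
6. Technician goes back to the basement with the fly.
7. Technician goes to the rooftop with the sparrow.
8. Technician goes back to the basement alone.
9. Technician goes to the rooftop with the worm.
10. Technician goes back to the basement alone.
11. Technician goes to the rooftop with the lizard.
12. Technician goes back to the basement alone.
13. Technician goes to the rooftop with the fly.

13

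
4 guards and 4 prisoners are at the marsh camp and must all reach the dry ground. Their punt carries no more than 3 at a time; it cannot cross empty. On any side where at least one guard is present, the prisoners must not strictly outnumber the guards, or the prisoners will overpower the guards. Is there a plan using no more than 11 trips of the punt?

Yes

Yes — this plan uses 9 crossings (≤ 11):
1. 2 prisoners → the dry ground.  (the marsh camp: 4G 2P; the dry ground: 0G 2P)
2. 1 prisoner ← the marsh camp.  (the marsh camp: 4G 3P; the dry ground: 0G 1P)
3. 3 prisoners → the dry ground.  (the marsh camp: 4G 0P; the dry ground: 0G 4P)
4. 1 prisoner ← the marsh camp.  (the marsh camp: 4G 1P; the dry ground: 0G 3P)
5. 3 guards → the dry ground.  (the marsh camp: 1G 1P; the dry ground: 3G 3P)
6. 1 guard and 1 prisoner ← the marsh camp.  (the marsh camp: 2G 2P; the dry ground: 2G 2P)
7. 2 guards → the dry ground.  (the marsh camp: 0G 2P; the dry ground: 4G 2P)
8. 1 prisoner ← the marsh camp.  (the marsh camp: 0G 3P; the dry ground: 4G 1P)
9. 3 prisoners → the dry ground.  (the marsh camp: 0G 0P; the dry ground: 4G 4P)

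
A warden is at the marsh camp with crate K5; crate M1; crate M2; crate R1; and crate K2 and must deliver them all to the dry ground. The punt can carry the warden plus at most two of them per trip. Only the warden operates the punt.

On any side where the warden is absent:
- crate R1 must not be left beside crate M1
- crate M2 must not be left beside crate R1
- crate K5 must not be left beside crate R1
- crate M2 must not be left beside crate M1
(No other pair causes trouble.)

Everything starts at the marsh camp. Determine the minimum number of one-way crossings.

7

Counting alone: the warden can take at most 2 across per trip to the dry ground, so moving all 5 needs at least 3 loaded trips out, with a return between consecutive ones — at least 5 crossings.
The safety rule pushes this higher. Following every safe sequence of crossings, the most of the 5 that can be at the dry ground as the punt arrives there on crossing 5 is 4 — never all 5.
So no plan with fewer than 7 crossings exists, and this one achieves 7:
1. Warden goes to the dry ground with crate M1 and crate R1.  [the marsh camp: crate K2, crate K5, crate M2 | the dry ground: crate M1, crate R1]
2. Warden goes back to the marsh camp with crate M1.  [the marsh camp: crate K2, crate K5, crate M1, crate M2 | the dry ground: crate R1]
3. Warden goes to the dry ground with crate K5 and crate M1.  [the marsh camp: crate K2, crate M2 | the dry ground: crate K5, crate M1, crate R1]
4. Warden goes back to the marsh camp with crate R1.  [the marsh camp: crate K2, crate M2, crate R1 | the dry ground: crate K5, crate M1]
5. Warden goes to the dry ground with crate K2 and crate M2.  [the marsh camp: crate R1 | the dry ground: crate K2, crate K5, crate M1, crate M2]
6. Warden goes back to the marsh camp with crate M1.  [the marsh camp: crate M1, crate R1 | the dry ground: crate K2, crate K5, crate M2]
7. Warden goes to the dry ground with crate M1 and crate R1.  [the marsh camp: — | the dry ground: crate K2, crate K5, crate M1, crate M2, crate R1]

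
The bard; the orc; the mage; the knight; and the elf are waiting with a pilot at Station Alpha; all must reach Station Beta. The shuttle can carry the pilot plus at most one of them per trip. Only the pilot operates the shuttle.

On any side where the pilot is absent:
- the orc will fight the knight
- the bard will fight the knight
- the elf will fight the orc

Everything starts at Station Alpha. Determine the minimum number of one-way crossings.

Whatever the first load, the items left behind include a forbidden pair without the pilot. No opening move is safe, so no plan exists.

impossible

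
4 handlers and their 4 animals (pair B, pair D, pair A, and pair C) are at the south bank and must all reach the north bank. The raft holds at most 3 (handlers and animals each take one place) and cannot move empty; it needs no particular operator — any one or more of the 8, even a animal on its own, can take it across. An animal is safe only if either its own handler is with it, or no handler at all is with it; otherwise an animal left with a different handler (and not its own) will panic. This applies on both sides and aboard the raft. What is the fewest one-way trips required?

Counting alone: each trip to the north bank takes at most 3 across and each return brings at least 1 back, so after t trips out (and t−1 returns) at most 3t − (t−1) of the 8 are across; that first reaches 8 at t = 4, so at least 7 crossings are needed.
The safety rule pushes this higher. Following every safe sequence of crossings, the most of the 8 that can be at the north bank as the raft arrives there on crossing 7 is 7 — never all 8.
So no plan with fewer than 9 crossings exists, and this one achieves 9:
1. animal B and handler B cross → the north bank.
2. handler B crosses ← the south bank.
3. animal D, handler B, and handler D cross → the north bank.
4. animal B and handler B cross ← the south bank.
5. handler A, handler B, and handler C cross → the north bank.
6. animal D crosses ← the south bank.
7. animal B and animal D cross → the north bank.
8. animal B crosses ← the south bank.
9. animal A, animal B, and animal C cross → the north bank.

9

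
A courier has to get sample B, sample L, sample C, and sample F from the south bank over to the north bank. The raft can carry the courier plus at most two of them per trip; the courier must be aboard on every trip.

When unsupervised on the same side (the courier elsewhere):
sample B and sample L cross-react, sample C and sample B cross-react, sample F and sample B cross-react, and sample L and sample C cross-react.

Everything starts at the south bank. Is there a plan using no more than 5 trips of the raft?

Yes — this plan uses 5 crossings (≤ 5):
1. Courier goes to the north bank with sample B and sample L.  [the south bank: sample C, sample F | the north bank: sample B, sample L]
2. Courier goes back to the south bank with sample B.  [the south bank: sample B, sample C, sample F | the north bank: sample L]
3. Courier goes to the north bank with sample B and sample F.  [the south bank: sample C | the north bank: sample B, sample F, sample L]
4. Courier goes back to the south bank with sample B.  [the south bank: sample B, sample C | the north bank: sample F, sample L]
5. Courier goes to the north bank with sample B and sample C.  [the south bank: — | the north bank: sample B, sample C, sample F, sample L]

Yes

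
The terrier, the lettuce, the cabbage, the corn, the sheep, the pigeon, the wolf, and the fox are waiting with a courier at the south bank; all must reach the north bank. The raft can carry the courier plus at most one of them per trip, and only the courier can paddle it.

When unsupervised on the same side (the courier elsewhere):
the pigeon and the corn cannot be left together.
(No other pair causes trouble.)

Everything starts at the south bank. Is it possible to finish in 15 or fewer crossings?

Yes — this plan uses 15 crossings (≤ 15):
1. Courier goes to the north bank with the corn.
2. Courier goes back to the south bank alone.
3. Courier goes to the north bank with the terrier.
4. Courier goes back to the south bank alone.
5. Courier goes to the north bank with the lettuce.
6. Courier goes back to the south bank alone.
7. Courier goes to the north bank with the cabbage.
8. Courier goes back to the south bank alone.
9. Courier goes to the north bank with the sheep.
10. Courier goes back to the south bank alone.
11. Courier goes to the north bank with the wolf.
12. Courier goes back to the south bank alone.
13. Courier goes to the north bank with the fox.
14. Courier goes back to the south bank alone.
15. Courier goes to the north bank with the pigeon.

Yes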